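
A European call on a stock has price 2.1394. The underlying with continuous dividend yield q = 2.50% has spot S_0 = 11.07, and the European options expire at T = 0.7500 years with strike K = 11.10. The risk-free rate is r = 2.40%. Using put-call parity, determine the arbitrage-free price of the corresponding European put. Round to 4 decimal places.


Answer: Put price = 2.1770

Derivation:
Put-call parity: C - P = S_0 * exp(-qT) - K * exp(-rT).
S_0 * exp(-qT) = 11.0700 * 0.98142469 = 10.86437129
K * exp(-rT) = 11.1000 * 0.98216103 = 10.90198746
P = C - S*exp(-qT) + K*exp(-rT)
P = 2.1394 - 10.86437129 + 10.90198746 = 2.1770


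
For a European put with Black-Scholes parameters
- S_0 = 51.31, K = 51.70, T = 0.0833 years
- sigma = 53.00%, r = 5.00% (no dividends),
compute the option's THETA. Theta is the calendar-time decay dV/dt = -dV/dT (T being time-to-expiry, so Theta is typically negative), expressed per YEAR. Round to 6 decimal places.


d1 = 0.0542101014; d2 = -0.0987571173
phi(d1) = 0.3983565180; exp(-qT) = 1.0000000000; exp(-rT) = 0.9958436616
Theta = -S*exp(-qT)*phi(d1)*sigma/(2*sqrt(T)) + r*K*exp(-rT)*N(-d2) - q*S*exp(-qT)*N(-d1)
N(-d1) = 0.4783838864; N(-d2) = 0.5393344413; sqrt(T) = 0.2886173938
Term 1 = -51.3100 * 1.0000000000 * 0.3983565180 * 0.5300 / (2 * 0.2886173938) = -18.7671063667
Term 2 = 0.0500 * 51.7000 * 0.9958436616 * 0.5393344413 = 1.3883848488
Term 3 = 0 (no dividend yield, q = 0)
Theta = -18.7671063667 + (1.3883848488) + (0.0000000000) = -17.378722

Answer: Theta = -17.378722


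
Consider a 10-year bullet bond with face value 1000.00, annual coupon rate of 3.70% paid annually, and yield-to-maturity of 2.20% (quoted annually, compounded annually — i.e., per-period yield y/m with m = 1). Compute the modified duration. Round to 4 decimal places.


Answer: Modified duration = 8.4560

Derivation:
Coupon per period c = face * coupon_rate / m = 37.000000
Periods per year m = 1; per-period yield y/m = 0.022000
Number of cashflows N = 10
Cashflows (t years, CF_t, discount factor 1/(1+y/m)^(m*t), PV):
  t = 1.0000: CF_t = 37.000000, DF = 0.978474, PV = 36.203523
  t = 2.0000: CF_t = 37.000000, DF = 0.957411, PV = 35.424190
  t = 3.0000: CF_t = 37.000000, DF = 0.936801, PV = 34.661634
  t = 4.0000: CF_t = 37.000000, DF = 0.916635, PV = 33.915494
  t = 5.0000: CF_t = 37.000000, DF = 0.896903, PV = 33.185414
  t = 6.0000: CF_t = 37.000000, DF = 0.877596, PV = 32.471051
  t = 7.0000: CF_t = 37.000000, DF = 0.858704, PV = 31.772066
  t = 8.0000: CF_t = 37.000000, DF = 0.840220, PV = 31.088127
  t = 9.0000: CF_t = 37.000000, DF = 0.822133, PV = 30.418911
  t = 10.0000: CF_t = 1037.000000, DF = 0.804435, PV = 834.199256
Price P = sum_t PV_t = 1133.339667
First compute Macaulay numerator sum_t t * PV_t:
  t * PV_t at t = 1.0000: 36.203523
  t * PV_t at t = 2.0000: 70.848381
  t * PV_t at t = 3.0000: 103.984903
  t * PV_t at t = 4.0000: 135.661974
  t * PV_t at t = 5.0000: 165.927072
  t * PV_t at t = 6.0000: 194.826308
  t * PV_t at t = 7.0000: 222.404461
  t * PV_t at t = 8.0000: 248.705016
  t * PV_t at t = 9.0000: 273.770199
  t * PV_t at t = 10.0000: 8341.992564
Macaulay duration D = 9794.324400 / 1133.339667 = 8.642003
Modified duration = D / (1 + y/m) = 8.642003 / (1 + 0.022000) = 8.455971


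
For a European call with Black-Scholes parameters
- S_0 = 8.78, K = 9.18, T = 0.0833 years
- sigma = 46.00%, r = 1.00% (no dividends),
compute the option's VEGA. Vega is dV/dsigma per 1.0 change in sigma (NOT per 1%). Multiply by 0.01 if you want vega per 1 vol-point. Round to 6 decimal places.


Answer: Vega = 0.976602

Derivation:
d1 = -0.2629075403; d2 = -0.3956715415
phi(d1) = 0.3853902890; exp(-qT) = 1.0000000000; exp(-rT) = 0.9991673468
Vega = S * exp(-qT) * phi(d1) * sqrt(T) = 8.7800 * 1.0000000000 * 0.3853902890 * 0.2886173938 = 0.976602


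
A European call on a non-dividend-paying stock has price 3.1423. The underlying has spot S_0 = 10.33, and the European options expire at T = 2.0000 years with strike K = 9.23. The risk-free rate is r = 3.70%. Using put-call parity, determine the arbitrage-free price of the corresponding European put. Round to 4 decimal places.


Put-call parity: C - P = S_0 * exp(-qT) - K * exp(-rT).
S_0 * exp(-qT) = 10.3300 * 1.00000000 = 10.33000000
K * exp(-rT) = 9.2300 * 0.92867169 = 8.57163973
P = C - S*exp(-qT) + K*exp(-rT)
P = 3.1423 - 10.33000000 + 8.57163973 = 1.3839

Answer: Put price = 1.3839


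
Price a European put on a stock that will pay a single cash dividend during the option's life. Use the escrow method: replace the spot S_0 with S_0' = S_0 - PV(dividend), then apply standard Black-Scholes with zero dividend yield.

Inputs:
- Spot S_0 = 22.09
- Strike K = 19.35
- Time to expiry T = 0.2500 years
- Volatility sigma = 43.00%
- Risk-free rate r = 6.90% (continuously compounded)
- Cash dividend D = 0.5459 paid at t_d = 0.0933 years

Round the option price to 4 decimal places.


Answer: Price = 0.7553

Derivation:
PV(D) = D * exp(-r * t_d) = 0.5459 * 0.99358298 = 0.54239695
S_0' = S_0 - PV(D) = 22.0900 - 0.54239695 = 21.54760305
d1 = (ln(S_0'/K) + (r + sigma^2/2)*T) / (sigma*sqrt(T)) = 0.68806820
d2 = d1 - sigma*sqrt(T) = 0.47306820
exp(-rT) = 0.98289793
N(-d1) = 0.24570492; N(-d2) = 0.31808226
P = K * exp(-rT) * N(-d2) - S_0' * N(-d1) = 19.3500 * 0.98289793 * 0.31808226 - 21.54760305 * 0.24570492 = 0.7553


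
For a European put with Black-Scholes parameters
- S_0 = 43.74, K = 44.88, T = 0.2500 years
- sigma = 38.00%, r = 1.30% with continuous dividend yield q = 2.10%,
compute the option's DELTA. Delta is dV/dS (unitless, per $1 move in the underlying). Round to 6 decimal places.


Answer: Delta = -0.517590

Derivation:
d1 = -0.0509433998; d2 = -0.2409433998
phi(d1) = 0.3984249426; exp(-qT) = 0.9947637572; exp(-rT) = 0.9967552755
N(-d1) = 0.5203146888
Delta = -exp(-qT) * N(-d1) = -0.9947637572 * 0.5203146888 = -0.517590


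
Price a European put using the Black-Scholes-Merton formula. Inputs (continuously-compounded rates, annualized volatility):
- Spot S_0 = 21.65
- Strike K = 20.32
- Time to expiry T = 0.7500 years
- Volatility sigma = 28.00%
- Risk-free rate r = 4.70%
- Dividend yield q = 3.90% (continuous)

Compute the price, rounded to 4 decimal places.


Answer: Price = 1.3355

Derivation:
d1 = (ln(S/K) + (r - q + 0.5*sigma^2) * T) / (sigma * sqrt(T)) = 0.40744364
d2 = d1 - sigma * sqrt(T) = 0.16495653
exp(-rT) = 0.96536405; exp(-qT) = 0.97117364
P = K * exp(-rT) * N(-d2) - S_0 * exp(-qT) * N(-d1)
N(-d1) = 0.34184109; N(-d2) = 0.43448910
P = 20.3200 * 0.96536405 * 0.43448910 - 21.6500 * 0.97117364 * 0.34184109 = 1.3355


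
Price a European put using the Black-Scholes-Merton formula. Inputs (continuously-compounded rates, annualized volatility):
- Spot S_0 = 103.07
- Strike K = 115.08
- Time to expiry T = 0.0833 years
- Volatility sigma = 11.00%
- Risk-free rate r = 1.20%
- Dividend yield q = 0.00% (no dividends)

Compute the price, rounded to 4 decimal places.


Answer: Price = 11.8953

Derivation:
d1 = (ln(S/K) + (r - q + 0.5*sigma^2) * T) / (sigma * sqrt(T)) = -3.42433859
d2 = d1 - sigma * sqrt(T) = -3.45608650
exp(-rT) = 0.99900090; exp(-qT) = 1.00000000
P = K * exp(-rT) * N(-d2) - S_0 * exp(-qT) * N(-d1)
N(-d1) = 0.99969185; N(-d2) = 0.99972596
P = 115.0800 * 0.99900090 * 0.99972596 - 103.0700 * 1.00000000 * 0.99969185 = 11.8953


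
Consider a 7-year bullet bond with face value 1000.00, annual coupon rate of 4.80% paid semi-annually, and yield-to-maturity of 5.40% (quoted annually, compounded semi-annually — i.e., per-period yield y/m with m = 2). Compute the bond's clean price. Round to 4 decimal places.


Answer: Price = 965.4082

Derivation:
Coupon per period c = face * coupon_rate / m = 24.000000
Periods per year m = 2; per-period yield y/m = 0.027000
Number of cashflows N = 14
Cashflows (t years, CF_t, discount factor 1/(1+y/m)^(m*t), PV):
  t = 0.5000: CF_t = 24.000000, DF = 0.973710, PV = 23.369036
  t = 1.0000: CF_t = 24.000000, DF = 0.948111, PV = 22.754660
  t = 1.5000: CF_t = 24.000000, DF = 0.923185, PV = 22.156436
  t = 2.0000: CF_t = 24.000000, DF = 0.898914, PV = 21.573940
  t = 2.5000: CF_t = 24.000000, DF = 0.875282, PV = 21.006758
  t = 3.0000: CF_t = 24.000000, DF = 0.852270, PV = 20.454486
  t = 3.5000: CF_t = 24.000000, DF = 0.829864, PV = 19.916735
  t = 4.0000: CF_t = 24.000000, DF = 0.808047, PV = 19.393120
  t = 4.5000: CF_t = 24.000000, DF = 0.786803, PV = 18.883272
  t = 5.0000: CF_t = 24.000000, DF = 0.766118, PV = 18.386828
  t = 5.5000: CF_t = 24.000000, DF = 0.745976, PV = 17.903435
  t = 6.0000: CF_t = 24.000000, DF = 0.726365, PV = 17.432751
  t = 6.5000: CF_t = 24.000000, DF = 0.707268, PV = 16.974441
  t = 7.0000: CF_t = 1024.000000, DF = 0.688674, PV = 705.202343
Price P = sum_t PV_t = 965.408240


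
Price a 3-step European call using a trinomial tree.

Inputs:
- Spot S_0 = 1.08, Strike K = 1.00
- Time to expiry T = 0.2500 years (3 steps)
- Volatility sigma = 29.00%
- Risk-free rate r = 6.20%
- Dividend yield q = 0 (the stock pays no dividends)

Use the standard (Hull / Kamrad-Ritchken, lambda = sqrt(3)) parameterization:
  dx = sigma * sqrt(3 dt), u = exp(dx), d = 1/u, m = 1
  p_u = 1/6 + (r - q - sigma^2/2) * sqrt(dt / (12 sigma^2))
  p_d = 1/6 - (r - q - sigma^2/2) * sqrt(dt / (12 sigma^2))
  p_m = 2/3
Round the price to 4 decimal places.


dt = T/N = 0.083333; dx = sigma*sqrt(3*dt) = 0.145000
u = exp(dx) = 1.156040; d = 1/u = 0.865022
p_u = 0.172399, p_m = 0.666667, p_d = 0.160934
Discount per step: exp(-r*dt) = 0.994847
Stock lattice S(k, j) with j the centered position index:
  k=0: S(0,+0) = 1.0800
  k=1: S(1,-1) = 0.9342; S(1,+0) = 1.0800; S(1,+1) = 1.2485
  k=2: S(2,-2) = 0.8081; S(2,-1) = 0.9342; S(2,+0) = 1.0800; S(2,+1) = 1.2485; S(2,+2) = 1.4433
  k=3: S(3,-3) = 0.6990; S(3,-2) = 0.8081; S(3,-1) = 0.9342; S(3,+0) = 1.0800; S(3,+1) = 1.2485; S(3,+2) = 1.4433; S(3,+3) = 1.6686
Terminal payoffs V(N, j) = max(S_T - K, 0):
  V(3,-3) = 0.000000; V(3,-2) = 0.000000; V(3,-1) = 0.000000; V(3,+0) = 0.080000; V(3,+1) = 0.248523; V(3,+2) = 0.443342; V(3,+3) = 0.668560
Backward induction: V(k, j) = exp(-r*dt) * [p_u * V(k+1, j+1) + p_m * V(k+1, j) + p_d * V(k+1, j-1)]
  V(2,-2) = exp(-r*dt) * [p_u*0.000000 + p_m*0.000000 + p_d*0.000000] = 0.000000
  V(2,-1) = exp(-r*dt) * [p_u*0.080000 + p_m*0.000000 + p_d*0.000000] = 0.013721
  V(2,+0) = exp(-r*dt) * [p_u*0.248523 + p_m*0.080000 + p_d*0.000000] = 0.095683
  V(2,+1) = exp(-r*dt) * [p_u*0.443342 + p_m*0.248523 + p_d*0.080000] = 0.253674
  V(2,+2) = exp(-r*dt) * [p_u*0.668560 + p_m*0.443342 + p_d*0.248523] = 0.448493
  V(1,-1) = exp(-r*dt) * [p_u*0.095683 + p_m*0.013721 + p_d*0.000000] = 0.025511
  V(1,+0) = exp(-r*dt) * [p_u*0.253674 + p_m*0.095683 + p_d*0.013721] = 0.109165
  V(1,+1) = exp(-r*dt) * [p_u*0.448493 + p_m*0.253674 + p_d*0.095683] = 0.260485
  V(0,+0) = exp(-r*dt) * [p_u*0.260485 + p_m*0.109165 + p_d*0.025511] = 0.121162

Answer: Price = V(0,0) = 0.1212


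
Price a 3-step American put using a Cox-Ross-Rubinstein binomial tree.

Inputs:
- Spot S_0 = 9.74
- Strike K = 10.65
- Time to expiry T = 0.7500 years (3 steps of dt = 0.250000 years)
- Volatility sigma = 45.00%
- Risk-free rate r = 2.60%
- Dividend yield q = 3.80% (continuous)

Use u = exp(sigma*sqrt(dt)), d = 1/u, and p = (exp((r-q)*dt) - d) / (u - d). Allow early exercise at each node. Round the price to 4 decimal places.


dt = T/N = 0.250000
u = exp(sigma*sqrt(dt)) = 1.252323; d = 1/u = 0.798516
p = (exp((r-q)*dt) - d) / (u - d) = 0.437385
Discount per step: exp(-r*dt) = 0.993521
Stock lattice S(k, i) with i counting down-moves:
  k=0: S(0,0) = 9.7400
  k=1: S(1,0) = 12.1976; S(1,1) = 7.7775
  k=2: S(2,0) = 15.2754; S(2,1) = 9.7400; S(2,2) = 6.2105
  k=3: S(3,0) = 19.1297; S(3,1) = 12.1976; S(3,2) = 7.7775; S(3,3) = 4.9592
Terminal payoffs V(N, i) = max(K - S_T, 0):
  V(3,0) = 0.000000; V(3,1) = 0.000000; V(3,2) = 2.872452; V(3,3) = 5.690816
Backward induction: V(k, i) = exp(-r*dt) * [p * V(k+1, i) + (1-p) * V(k+1, i+1)]; then take max(V_cont, immediate exercise) for American.
  V(2,0) = exp(-r*dt) * [p*0.000000 + (1-p)*0.000000] = 0.000000; exercise = 0.000000; V(2,0) = max -> 0.000000
  V(2,1) = exp(-r*dt) * [p*0.000000 + (1-p)*2.872452] = 1.605613; exercise = 0.910000; V(2,1) = max -> 1.605613
  V(2,2) = exp(-r*dt) * [p*2.872452 + (1-p)*5.690816] = 4.429222; exercise = 4.439502; V(2,2) = max -> 4.439502
  V(1,0) = exp(-r*dt) * [p*0.000000 + (1-p)*1.605613] = 0.897489; exercise = 0.000000; V(1,0) = max -> 0.897489
  V(1,1) = exp(-r*dt) * [p*1.605613 + (1-p)*4.439502] = 3.179268; exercise = 2.872452; V(1,1) = max -> 3.179268
  V(0,0) = exp(-r*dt) * [p*0.897489 + (1-p)*3.179268] = 2.167119; exercise = 0.910000; V(0,0) = max -> 2.167119

Answer: Price = V(0,0) = 2.1671


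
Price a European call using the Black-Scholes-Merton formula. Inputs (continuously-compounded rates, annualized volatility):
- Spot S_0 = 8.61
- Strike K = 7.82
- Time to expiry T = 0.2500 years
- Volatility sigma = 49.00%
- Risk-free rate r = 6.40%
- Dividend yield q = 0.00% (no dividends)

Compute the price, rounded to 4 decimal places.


d1 = (ln(S/K) + (r - q + 0.5*sigma^2) * T) / (sigma * sqrt(T)) = 0.58062149
d2 = d1 - sigma * sqrt(T) = 0.33562149
exp(-rT) = 0.98412732; exp(-qT) = 1.00000000
C = S_0 * exp(-qT) * N(d1) - K * exp(-rT) * N(d2)
N(d1) = 0.71925221; N(d2) = 0.63142184
C = 8.6100 * 1.00000000 * 0.71925221 - 7.8200 * 0.98412732 * 0.63142184 = 1.3334

Answer: Price = 1.3334


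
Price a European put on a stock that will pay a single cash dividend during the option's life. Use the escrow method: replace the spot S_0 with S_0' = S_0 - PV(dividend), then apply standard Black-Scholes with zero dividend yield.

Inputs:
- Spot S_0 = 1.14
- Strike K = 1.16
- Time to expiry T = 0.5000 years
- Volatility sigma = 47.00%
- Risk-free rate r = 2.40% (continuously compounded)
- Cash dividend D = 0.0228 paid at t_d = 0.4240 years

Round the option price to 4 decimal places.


PV(D) = D * exp(-r * t_d) = 0.0228 * 0.98987560 = 0.02256916
S_0' = S_0 - PV(D) = 1.1400 - 0.02256916 = 1.11743084
d1 = (ln(S_0'/K) + (r + sigma^2/2)*T) / (sigma*sqrt(T)) = 0.08977894
d2 = d1 - sigma*sqrt(T) = -0.24256125
exp(-rT) = 0.98807171
N(-d1) = 0.46423144; N(-d2) = 0.59582735
P = K * exp(-rT) * N(-d2) - S_0' * N(-d1) = 1.1600 * 0.98807171 * 0.59582735 - 1.11743084 * 0.46423144 = 0.1642

Answer: Price = 0.1642


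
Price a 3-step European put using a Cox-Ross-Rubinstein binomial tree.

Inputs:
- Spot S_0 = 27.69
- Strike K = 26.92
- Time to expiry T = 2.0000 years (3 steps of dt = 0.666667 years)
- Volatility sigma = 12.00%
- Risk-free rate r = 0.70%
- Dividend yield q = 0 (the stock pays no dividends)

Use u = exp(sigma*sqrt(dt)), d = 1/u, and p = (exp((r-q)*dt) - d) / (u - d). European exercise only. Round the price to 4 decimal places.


dt = T/N = 0.666667
u = exp(sigma*sqrt(dt)) = 1.102940; d = 1/u = 0.906667
p = (exp((r-q)*dt) - d) / (u - d) = 0.499357
Discount per step: exp(-r*dt) = 0.995344
Stock lattice S(k, i) with i counting down-moves:
  k=0: S(0,0) = 27.6900
  k=1: S(1,0) = 30.5404; S(1,1) = 25.1056
  k=2: S(2,0) = 33.6843; S(2,1) = 27.6900; S(2,2) = 22.7624
  k=3: S(3,0) = 37.1517; S(3,1) = 30.5404; S(3,2) = 25.1056; S(3,3) = 20.6380
Terminal payoffs V(N, i) = max(K - S_T, 0):
  V(3,0) = 0.000000; V(3,1) = 0.000000; V(3,2) = 1.814379; V(3,3) = 6.282030
Backward induction: V(k, i) = exp(-r*dt) * [p * V(k+1, i) + (1-p) * V(k+1, i+1)].
  V(2,0) = exp(-r*dt) * [p*0.000000 + (1-p)*0.000000] = 0.000000
  V(2,1) = exp(-r*dt) * [p*0.000000 + (1-p)*1.814379] = 0.904128
  V(2,2) = exp(-r*dt) * [p*1.814379 + (1-p)*6.282030] = 4.032218
  V(1,0) = exp(-r*dt) * [p*0.000000 + (1-p)*0.904128] = 0.450538
  V(1,1) = exp(-r*dt) * [p*0.904128 + (1-p)*4.032218] = 2.458685
  V(0,0) = exp(-r*dt) * [p*0.450538 + (1-p)*2.458685] = 1.449125

Answer: Price = V(0,0) = 1.4491


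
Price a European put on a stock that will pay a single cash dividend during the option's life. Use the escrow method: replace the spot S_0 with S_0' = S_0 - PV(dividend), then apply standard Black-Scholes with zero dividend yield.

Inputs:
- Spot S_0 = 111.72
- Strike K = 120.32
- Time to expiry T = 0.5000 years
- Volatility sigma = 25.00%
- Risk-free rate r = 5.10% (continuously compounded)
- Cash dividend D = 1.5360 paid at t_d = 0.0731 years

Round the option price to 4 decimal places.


Answer: Price = 12.0547

Derivation:
PV(D) = D * exp(-r * t_d) = 1.5360 * 0.99627884 = 1.53028430
S_0' = S_0 - PV(D) = 111.7200 - 1.53028430 = 110.18971570
d1 = (ln(S_0'/K) + (r + sigma^2/2)*T) / (sigma*sqrt(T)) = -0.26488951
d2 = d1 - sigma*sqrt(T) = -0.44166620
exp(-rT) = 0.97482238
N(-d1) = 0.60445271; N(-d2) = 0.67063462
P = K * exp(-rT) * N(-d2) - S_0' * N(-d1) = 120.3200 * 0.97482238 * 0.67063462 - 110.18971570 * 0.60445271 = 12.0547


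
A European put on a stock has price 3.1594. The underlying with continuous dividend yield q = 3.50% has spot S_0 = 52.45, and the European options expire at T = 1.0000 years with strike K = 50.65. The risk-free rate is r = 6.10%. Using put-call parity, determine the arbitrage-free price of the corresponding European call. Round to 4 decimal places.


Answer: Call price = 6.1527

Derivation:
Put-call parity: C - P = S_0 * exp(-qT) - K * exp(-rT).
S_0 * exp(-qT) = 52.4500 * 0.96560542 = 50.64600408
K * exp(-rT) = 50.6500 * 0.94082324 = 47.65269709
C = P + S*exp(-qT) - K*exp(-rT)
C = 3.1594 + 50.64600408 - 47.65269709 = 6.1527


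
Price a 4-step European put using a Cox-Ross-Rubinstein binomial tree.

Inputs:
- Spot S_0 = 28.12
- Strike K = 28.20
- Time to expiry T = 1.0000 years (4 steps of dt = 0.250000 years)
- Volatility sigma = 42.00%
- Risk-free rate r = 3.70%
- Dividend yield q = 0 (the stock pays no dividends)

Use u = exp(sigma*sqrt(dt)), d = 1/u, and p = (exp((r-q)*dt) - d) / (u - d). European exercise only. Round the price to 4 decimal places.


dt = T/N = 0.250000
u = exp(sigma*sqrt(dt)) = 1.233678; d = 1/u = 0.810584
p = (exp((r-q)*dt) - d) / (u - d) = 0.469656
Discount per step: exp(-r*dt) = 0.990793
Stock lattice S(k, i) with i counting down-moves:
  k=0: S(0,0) = 28.1200
  k=1: S(1,0) = 34.6910; S(1,1) = 22.7936
  k=2: S(2,0) = 42.7976; S(2,1) = 28.1200; S(2,2) = 18.4762
  k=3: S(3,0) = 52.7984; S(3,1) = 34.6910; S(3,2) = 22.7936; S(3,3) = 14.9765
  k=4: S(4,0) = 65.1362; S(4,1) = 42.7976; S(4,2) = 28.1200; S(4,3) = 18.4762; S(4,4) = 12.1397
Terminal payoffs V(N, i) = max(K - S_T, 0):
  V(4,0) = 0.000000; V(4,1) = 0.000000; V(4,2) = 0.080000; V(4,3) = 9.723843; V(4,4) = 16.060300
Backward induction: V(k, i) = exp(-r*dt) * [p * V(k+1, i) + (1-p) * V(k+1, i+1)].
  V(3,0) = exp(-r*dt) * [p*0.000000 + (1-p)*0.000000] = 0.000000
  V(3,1) = exp(-r*dt) * [p*0.000000 + (1-p)*0.080000] = 0.042037
  V(3,2) = exp(-r*dt) * [p*0.080000 + (1-p)*9.723843] = 5.146724
  V(3,3) = exp(-r*dt) * [p*9.723843 + (1-p)*16.060300] = 12.963871
  V(2,0) = exp(-r*dt) * [p*0.000000 + (1-p)*0.042037] = 0.022089
  V(2,1) = exp(-r*dt) * [p*0.042037 + (1-p)*5.146724] = 2.723962
  V(2,2) = exp(-r*dt) * [p*5.146724 + (1-p)*12.963871] = 9.206940
  V(1,0) = exp(-r*dt) * [p*0.022089 + (1-p)*2.723962] = 1.441613
  V(1,1) = exp(-r*dt) * [p*2.723962 + (1-p)*9.206940] = 6.105431
  V(0,0) = exp(-r*dt) * [p*1.441613 + (1-p)*6.105431] = 3.878993

Answer: Price = V(0,0) = 3.8790


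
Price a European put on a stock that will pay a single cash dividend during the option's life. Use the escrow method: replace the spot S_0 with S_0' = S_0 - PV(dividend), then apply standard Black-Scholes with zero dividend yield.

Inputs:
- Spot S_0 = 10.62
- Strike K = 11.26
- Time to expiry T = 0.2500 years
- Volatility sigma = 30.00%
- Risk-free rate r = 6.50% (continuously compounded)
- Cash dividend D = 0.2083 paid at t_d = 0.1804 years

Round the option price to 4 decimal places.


PV(D) = D * exp(-r * t_d) = 0.2083 * 0.98834248 = 0.20587174
S_0' = S_0 - PV(D) = 10.6200 - 0.20587174 = 10.41412826
d1 = (ln(S_0'/K) + (r + sigma^2/2)*T) / (sigma*sqrt(T)) = -0.33728835
d2 = d1 - sigma*sqrt(T) = -0.48728835
exp(-rT) = 0.98388132
N(-d1) = 0.63205023; N(-d2) = 0.68697300
P = K * exp(-rT) * N(-d2) - S_0' * N(-d1) = 11.2600 * 0.98388132 * 0.68697300 - 10.41412826 * 0.63205023 = 1.0284

Answer: Price = 1.0284


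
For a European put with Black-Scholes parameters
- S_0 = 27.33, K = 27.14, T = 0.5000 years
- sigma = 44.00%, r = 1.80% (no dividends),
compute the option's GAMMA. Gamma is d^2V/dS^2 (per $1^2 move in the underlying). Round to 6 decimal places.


d1 = 0.2069134112; d2 = -0.1042135725
phi(d1) = 0.3904930478; exp(-qT) = 1.0000000000; exp(-rT) = 0.9910403788
Gamma = exp(-qT) * phi(d1) / (S * sigma * sqrt(T)) = 1.0000000000 * 0.3904930478 / (27.3300 * 0.4400 * 0.7071067812) = 0.045924

Answer: Gamma = 0.045924


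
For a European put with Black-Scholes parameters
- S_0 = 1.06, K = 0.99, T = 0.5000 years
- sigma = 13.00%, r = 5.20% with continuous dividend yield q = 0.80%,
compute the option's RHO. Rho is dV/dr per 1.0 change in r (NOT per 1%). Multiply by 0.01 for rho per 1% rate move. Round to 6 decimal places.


d1 = 1.0285057852; d2 = 0.9365819037
phi(d1) = 0.2350750138; exp(-qT) = 0.9960079893; exp(-rT) = 0.9743350896
N(-d2) = 0.1744868321
Rho = -K*T*exp(-rT)*N(-d2) = -0.9900 * 0.5000 * 0.9743350896 * 0.1744868321 = -0.084154

Answer: Rho = -0.084154


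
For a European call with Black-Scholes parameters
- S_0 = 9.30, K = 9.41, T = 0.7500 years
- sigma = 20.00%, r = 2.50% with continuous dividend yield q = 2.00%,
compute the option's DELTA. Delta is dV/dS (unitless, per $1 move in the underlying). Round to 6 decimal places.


Answer: Delta = 0.508415

Derivation:
d1 = 0.0403651355; d2 = -0.1328399452
phi(d1) = 0.3986174056; exp(-qT) = 0.9851119396; exp(-rT) = 0.9814246877
N(d1) = 0.5160989873
Delta = exp(-qT) * N(d1) = 0.9851119396 * 0.5160989873 = 0.508415


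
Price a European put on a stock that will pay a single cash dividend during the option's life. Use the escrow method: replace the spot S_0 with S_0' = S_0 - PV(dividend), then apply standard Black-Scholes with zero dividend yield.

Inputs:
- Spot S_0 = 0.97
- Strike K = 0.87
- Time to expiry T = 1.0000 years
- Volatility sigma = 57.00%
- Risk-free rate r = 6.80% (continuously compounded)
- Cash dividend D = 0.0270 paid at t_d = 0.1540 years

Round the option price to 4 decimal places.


PV(D) = D * exp(-r * t_d) = 0.0270 * 0.98958264 = 0.02671873
S_0' = S_0 - PV(D) = 0.9700 - 0.02671873 = 0.94328127
d1 = (ln(S_0'/K) + (r + sigma^2/2)*T) / (sigma*sqrt(T)) = 0.54617771
d2 = d1 - sigma*sqrt(T) = -0.02382229
exp(-rT) = 0.93426047
N(-d1) = 0.29247189; N(-d2) = 0.50950282
P = K * exp(-rT) * N(-d2) - S_0' * N(-d1) = 0.8700 * 0.93426047 * 0.50950282 - 0.94328127 * 0.29247189 = 0.1382

Answer: Price = 0.1382


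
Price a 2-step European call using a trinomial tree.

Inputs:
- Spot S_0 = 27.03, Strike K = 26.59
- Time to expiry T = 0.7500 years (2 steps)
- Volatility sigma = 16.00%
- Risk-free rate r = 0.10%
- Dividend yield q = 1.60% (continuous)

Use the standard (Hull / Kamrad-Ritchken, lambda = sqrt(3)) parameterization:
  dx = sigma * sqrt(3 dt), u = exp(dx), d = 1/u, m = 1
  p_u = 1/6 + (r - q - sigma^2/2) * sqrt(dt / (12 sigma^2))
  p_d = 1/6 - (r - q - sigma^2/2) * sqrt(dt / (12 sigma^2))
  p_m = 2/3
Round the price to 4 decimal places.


Answer: Price = V(0,0) = 1.4141

Derivation:
dt = T/N = 0.375000; dx = sigma*sqrt(3*dt) = 0.169706
u = exp(dx) = 1.184956; d = 1/u = 0.843913
p_u = 0.135952, p_m = 0.666667, p_d = 0.197382
Discount per step: exp(-r*dt) = 0.999625
Stock lattice S(k, j) with j the centered position index:
  k=0: S(0,+0) = 27.0300
  k=1: S(1,-1) = 22.8110; S(1,+0) = 27.0300; S(1,+1) = 32.0294
  k=2: S(2,-2) = 19.2505; S(2,-1) = 22.8110; S(2,+0) = 27.0300; S(2,+1) = 32.0294; S(2,+2) = 37.9534
Terminal payoffs V(N, j) = max(S_T - K, 0):
  V(2,-2) = 0.000000; V(2,-1) = 0.000000; V(2,+0) = 0.440000; V(2,+1) = 5.439360; V(2,+2) = 11.363382
Backward induction: V(k, j) = exp(-r*dt) * [p_u * V(k+1, j+1) + p_m * V(k+1, j) + p_d * V(k+1, j-1)]
  V(1,-1) = exp(-r*dt) * [p_u*0.440000 + p_m*0.000000 + p_d*0.000000] = 0.059796
  V(1,+0) = exp(-r*dt) * [p_u*5.439360 + p_m*0.440000 + p_d*0.000000] = 1.032436
  V(1,+1) = exp(-r*dt) * [p_u*11.363382 + p_m*5.439360 + p_d*0.440000] = 5.255988
  V(0,+0) = exp(-r*dt) * [p_u*5.255988 + p_m*1.032436 + p_d*0.059796] = 1.414124


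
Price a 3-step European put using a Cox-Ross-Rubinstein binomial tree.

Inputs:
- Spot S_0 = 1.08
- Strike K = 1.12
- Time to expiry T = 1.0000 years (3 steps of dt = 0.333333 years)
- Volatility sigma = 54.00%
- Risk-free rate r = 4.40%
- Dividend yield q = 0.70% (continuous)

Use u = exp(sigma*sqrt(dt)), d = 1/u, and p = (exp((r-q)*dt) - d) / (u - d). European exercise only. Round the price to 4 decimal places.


dt = T/N = 0.333333
u = exp(sigma*sqrt(dt)) = 1.365839; d = 1/u = 0.732151
p = (exp((r-q)*dt) - d) / (u - d) = 0.442266
Discount per step: exp(-r*dt) = 0.985440
Stock lattice S(k, i) with i counting down-moves:
  k=0: S(0,0) = 1.0800
  k=1: S(1,0) = 1.4751; S(1,1) = 0.7907
  k=2: S(2,0) = 2.0148; S(2,1) = 1.0800; S(2,2) = 0.5789
  k=3: S(3,0) = 2.7518; S(3,1) = 1.4751; S(3,2) = 0.7907; S(3,3) = 0.4239
Terminal payoffs V(N, i) = max(K - S_T, 0):
  V(3,0) = 0.000000; V(3,1) = 0.000000; V(3,2) = 0.329277; V(3,3) = 0.696138
Backward induction: V(k, i) = exp(-r*dt) * [p * V(k+1, i) + (1-p) * V(k+1, i+1)].
  V(2,0) = exp(-r*dt) * [p*0.000000 + (1-p)*0.000000] = 0.000000
  V(2,1) = exp(-r*dt) * [p*0.000000 + (1-p)*0.329277] = 0.180975
  V(2,2) = exp(-r*dt) * [p*0.329277 + (1-p)*0.696138] = 0.526115
  V(1,0) = exp(-r*dt) * [p*0.000000 + (1-p)*0.180975] = 0.099466
  V(1,1) = exp(-r*dt) * [p*0.180975 + (1-p)*0.526115] = 0.368033
  V(0,0) = exp(-r*dt) * [p*0.099466 + (1-p)*0.368033] = 0.245626

Answer: Price = V(0,0) = 0.2456


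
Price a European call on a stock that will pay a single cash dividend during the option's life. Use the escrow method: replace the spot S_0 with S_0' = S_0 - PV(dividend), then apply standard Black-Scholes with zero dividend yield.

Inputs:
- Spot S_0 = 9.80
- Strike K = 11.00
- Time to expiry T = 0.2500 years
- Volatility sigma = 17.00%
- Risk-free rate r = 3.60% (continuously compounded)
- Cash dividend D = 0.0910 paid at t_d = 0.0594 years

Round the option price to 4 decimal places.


Answer: Price = 0.0348

Derivation:
PV(D) = D * exp(-r * t_d) = 0.0910 * 0.99786388 = 0.09080561
S_0' = S_0 - PV(D) = 9.8000 - 0.09080561 = 9.70919439
d1 = (ln(S_0'/K) + (r + sigma^2/2)*T) / (sigma*sqrt(T)) = -1.32011131
d2 = d1 - sigma*sqrt(T) = -1.40511131
exp(-rT) = 0.99104038
N(d1) = 0.09339893; N(d2) = 0.07999409
C = S_0' * N(d1) - K * exp(-rT) * N(d2) = 9.70919439 * 0.09339893 - 11.0000 * 0.99104038 * 0.07999409 = 0.0348


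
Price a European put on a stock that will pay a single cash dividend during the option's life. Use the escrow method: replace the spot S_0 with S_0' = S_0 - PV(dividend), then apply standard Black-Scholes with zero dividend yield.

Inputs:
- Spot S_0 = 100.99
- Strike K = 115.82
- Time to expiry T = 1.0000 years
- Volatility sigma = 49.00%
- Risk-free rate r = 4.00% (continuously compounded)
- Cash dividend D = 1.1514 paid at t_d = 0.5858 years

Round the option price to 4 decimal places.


PV(D) = D * exp(-r * t_d) = 1.1514 * 0.97684040 = 1.12473403
S_0' = S_0 - PV(D) = 100.9900 - 1.12473403 = 99.86526597
d1 = (ln(S_0'/K) + (r + sigma^2/2)*T) / (sigma*sqrt(T)) = 0.02415240
d2 = d1 - sigma*sqrt(T) = -0.46584760
exp(-rT) = 0.96078944
N(-d1) = 0.49036552; N(-d2) = 0.67933771
P = K * exp(-rT) * N(-d2) - S_0' * N(-d1) = 115.8200 * 0.96078944 * 0.67933771 - 99.86526597 * 0.49036552 = 26.6253

Answer: Price = 26.6253


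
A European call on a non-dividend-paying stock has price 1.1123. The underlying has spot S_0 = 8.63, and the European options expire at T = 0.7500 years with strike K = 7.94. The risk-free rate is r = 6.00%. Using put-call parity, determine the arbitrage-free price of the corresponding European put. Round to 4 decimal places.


Answer: Put price = 0.0729

Derivation:
Put-call parity: C - P = S_0 * exp(-qT) - K * exp(-rT).
S_0 * exp(-qT) = 8.6300 * 1.00000000 = 8.63000000
K * exp(-rT) = 7.9400 * 0.95599748 = 7.59062001
P = C - S*exp(-qT) + K*exp(-rT)
P = 1.1123 - 8.63000000 + 7.59062001 = 0.0729


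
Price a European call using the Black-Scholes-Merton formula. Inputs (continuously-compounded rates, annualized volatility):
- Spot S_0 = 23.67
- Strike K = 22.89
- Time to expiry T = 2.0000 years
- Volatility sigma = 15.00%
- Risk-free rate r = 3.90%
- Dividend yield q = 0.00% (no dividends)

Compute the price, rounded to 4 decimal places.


Answer: Price = 3.3972

Derivation:
d1 = (ln(S/K) + (r - q + 0.5*sigma^2) * T) / (sigma * sqrt(T)) = 0.63172114
d2 = d1 - sigma * sqrt(T) = 0.41958910
exp(-rT) = 0.92496443; exp(-qT) = 1.00000000
C = S_0 * exp(-qT) * N(d1) - K * exp(-rT) * N(d2)
N(d1) = 0.73621544; N(d2) = 0.66260717
C = 23.6700 * 1.00000000 * 0.73621544 - 22.8900 * 0.92496443 * 0.66260717 = 3.3972


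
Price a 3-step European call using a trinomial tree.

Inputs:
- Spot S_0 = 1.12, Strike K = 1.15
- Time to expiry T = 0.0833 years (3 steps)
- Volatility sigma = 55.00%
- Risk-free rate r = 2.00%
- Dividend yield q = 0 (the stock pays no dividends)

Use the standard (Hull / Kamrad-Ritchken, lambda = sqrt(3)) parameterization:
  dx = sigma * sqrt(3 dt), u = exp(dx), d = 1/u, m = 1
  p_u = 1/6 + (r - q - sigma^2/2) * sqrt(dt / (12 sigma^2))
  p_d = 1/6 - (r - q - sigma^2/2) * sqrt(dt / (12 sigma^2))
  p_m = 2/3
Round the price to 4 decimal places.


dt = T/N = 0.027767; dx = sigma*sqrt(3*dt) = 0.158740
u = exp(dx) = 1.172033; d = 1/u = 0.853219
p_u = 0.155188, p_m = 0.666667, p_d = 0.178146
Discount per step: exp(-r*dt) = 0.999445
Stock lattice S(k, j) with j the centered position index:
  k=0: S(0,+0) = 1.1200
  k=1: S(1,-1) = 0.9556; S(1,+0) = 1.1200; S(1,+1) = 1.3127
  k=2: S(2,-2) = 0.8153; S(2,-1) = 0.9556; S(2,+0) = 1.1200; S(2,+1) = 1.3127; S(2,+2) = 1.5385
  k=3: S(3,-3) = 0.6957; S(3,-2) = 0.8153; S(3,-1) = 0.9556; S(3,+0) = 1.1200; S(3,+1) = 1.3127; S(3,+2) = 1.5385; S(3,+3) = 1.8032
Terminal payoffs V(N, j) = max(S_T - K, 0):
  V(3,-3) = 0.000000; V(3,-2) = 0.000000; V(3,-1) = 0.000000; V(3,+0) = 0.000000; V(3,+1) = 0.162677; V(3,+2) = 0.388500; V(3,+3) = 0.653172
Backward induction: V(k, j) = exp(-r*dt) * [p_u * V(k+1, j+1) + p_m * V(k+1, j) + p_d * V(k+1, j-1)]
  V(2,-2) = exp(-r*dt) * [p_u*0.000000 + p_m*0.000000 + p_d*0.000000] = 0.000000
  V(2,-1) = exp(-r*dt) * [p_u*0.000000 + p_m*0.000000 + p_d*0.000000] = 0.000000
  V(2,+0) = exp(-r*dt) * [p_u*0.162677 + p_m*0.000000 + p_d*0.000000] = 0.025231
  V(2,+1) = exp(-r*dt) * [p_u*0.388500 + p_m*0.162677 + p_d*0.000000] = 0.168648
  V(2,+2) = exp(-r*dt) * [p_u*0.653172 + p_m*0.388500 + p_d*0.162677] = 0.389128
  V(1,-1) = exp(-r*dt) * [p_u*0.025231 + p_m*0.000000 + p_d*0.000000] = 0.003913
  V(1,+0) = exp(-r*dt) * [p_u*0.168648 + p_m*0.025231 + p_d*0.000000] = 0.042969
  V(1,+1) = exp(-r*dt) * [p_u*0.389128 + p_m*0.168648 + p_d*0.025231] = 0.177216
  V(0,+0) = exp(-r*dt) * [p_u*0.177216 + p_m*0.042969 + p_d*0.003913] = 0.056813

Answer: Price = V(0,0) = 0.0568


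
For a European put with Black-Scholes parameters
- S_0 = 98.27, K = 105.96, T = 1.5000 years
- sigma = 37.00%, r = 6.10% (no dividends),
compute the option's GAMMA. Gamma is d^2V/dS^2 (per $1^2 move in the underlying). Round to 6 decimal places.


d1 = 0.2622325032; d2 = -0.1909230992
phi(d1) = 0.3854586033; exp(-qT) = 1.0000000000; exp(-rT) = 0.9125613162
Gamma = exp(-qT) * phi(d1) / (S * sigma * sqrt(T)) = 1.0000000000 * 0.3854586033 / (98.2700 * 0.3700 * 1.2247448714) = 0.008656

Answer: Gamma = 0.008656


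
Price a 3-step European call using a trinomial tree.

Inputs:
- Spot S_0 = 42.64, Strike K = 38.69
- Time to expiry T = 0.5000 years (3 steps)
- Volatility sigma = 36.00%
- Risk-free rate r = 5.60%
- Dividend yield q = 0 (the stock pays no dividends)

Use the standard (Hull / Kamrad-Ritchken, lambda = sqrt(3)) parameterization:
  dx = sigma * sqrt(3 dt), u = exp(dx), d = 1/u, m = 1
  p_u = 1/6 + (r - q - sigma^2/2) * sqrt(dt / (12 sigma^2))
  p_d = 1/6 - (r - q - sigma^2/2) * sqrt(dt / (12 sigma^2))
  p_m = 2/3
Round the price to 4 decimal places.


dt = T/N = 0.166667; dx = sigma*sqrt(3*dt) = 0.254558
u = exp(dx) = 1.289892; d = 1/u = 0.775259
p_u = 0.163786, p_m = 0.666667, p_d = 0.169547
Discount per step: exp(-r*dt) = 0.990710
Stock lattice S(k, j) with j the centered position index:
  k=0: S(0,+0) = 42.6400
  k=1: S(1,-1) = 33.0570; S(1,+0) = 42.6400; S(1,+1) = 55.0010
  k=2: S(2,-2) = 25.6278; S(2,-1) = 33.0570; S(2,+0) = 42.6400; S(2,+1) = 55.0010; S(2,+2) = 70.9453
  k=3: S(3,-3) = 19.8681; S(3,-2) = 25.6278; S(3,-1) = 33.0570; S(3,+0) = 42.6400; S(3,+1) = 55.0010; S(3,+2) = 70.9453; S(3,+3) = 91.5118
Terminal payoffs V(N, j) = max(S_T - K, 0):
  V(3,-3) = 0.000000; V(3,-2) = 0.000000; V(3,-1) = 0.000000; V(3,+0) = 3.950000; V(3,+1) = 16.310992; V(3,+2) = 32.255336; V(3,+3) = 52.821816
Backward induction: V(k, j) = exp(-r*dt) * [p_u * V(k+1, j+1) + p_m * V(k+1, j) + p_d * V(k+1, j-1)]
  V(2,-2) = exp(-r*dt) * [p_u*0.000000 + p_m*0.000000 + p_d*0.000000] = 0.000000
  V(2,-1) = exp(-r*dt) * [p_u*3.950000 + p_m*0.000000 + p_d*0.000000] = 0.640944
  V(2,+0) = exp(-r*dt) * [p_u*16.310992 + p_m*3.950000 + p_d*0.000000] = 5.255562
  V(2,+1) = exp(-r*dt) * [p_u*32.255336 + p_m*16.310992 + p_d*3.950000] = 16.670357
  V(2,+2) = exp(-r*dt) * [p_u*52.821816 + p_m*32.255336 + p_d*16.310992] = 32.614683
  V(1,-1) = exp(-r*dt) * [p_u*5.255562 + p_m*0.640944 + p_d*0.000000] = 1.276117
  V(1,+0) = exp(-r*dt) * [p_u*16.670357 + p_m*5.255562 + p_d*0.640944] = 6.283823
  V(1,+1) = exp(-r*dt) * [p_u*32.614683 + p_m*16.670357 + p_d*5.255562] = 17.185315
  V(0,+0) = exp(-r*dt) * [p_u*17.185315 + p_m*6.283823 + p_d*1.276117] = 7.153214

Answer: Price = V(0,0) = 7.1532


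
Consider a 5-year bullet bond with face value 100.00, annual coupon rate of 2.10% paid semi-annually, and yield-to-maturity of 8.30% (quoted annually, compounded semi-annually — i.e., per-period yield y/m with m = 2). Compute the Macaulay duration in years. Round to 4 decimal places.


Coupon per period c = face * coupon_rate / m = 1.050000
Periods per year m = 2; per-period yield y/m = 0.041500
Number of cashflows N = 10
Cashflows (t years, CF_t, discount factor 1/(1+y/m)^(m*t), PV):
  t = 0.5000: CF_t = 1.050000, DF = 0.960154, PV = 1.008161
  t = 1.0000: CF_t = 1.050000, DF = 0.921895, PV = 0.967990
  t = 1.5000: CF_t = 1.050000, DF = 0.885161, PV = 0.929419
  t = 2.0000: CF_t = 1.050000, DF = 0.849890, PV = 0.892385
  t = 2.5000: CF_t = 1.050000, DF = 0.816025, PV = 0.856827
  t = 3.0000: CF_t = 1.050000, DF = 0.783510, PV = 0.822685
  t = 3.5000: CF_t = 1.050000, DF = 0.752290, PV = 0.789904
  t = 4.0000: CF_t = 1.050000, DF = 0.722314, PV = 0.758429
  t = 4.5000: CF_t = 1.050000, DF = 0.693532, PV = 0.728209
  t = 5.0000: CF_t = 101.050000, DF = 0.665897, PV = 67.288923
Price P = sum_t PV_t = 75.042931
Macaulay numerator sum_t t * PV_t:
  t * PV_t at t = 0.5000: 0.504081
  t * PV_t at t = 1.0000: 0.967990
  t * PV_t at t = 1.5000: 1.394128
  t * PV_t at t = 2.0000: 1.784770
  t * PV_t at t = 2.5000: 2.142066
  t * PV_t at t = 3.0000: 2.468055
  t * PV_t at t = 3.5000: 2.764664
  t * PV_t at t = 4.0000: 3.033717
  t * PV_t at t = 4.5000: 3.276939
  t * PV_t at t = 5.0000: 336.444613
Macaulay duration D = (sum_t t * PV_t) / P = 354.781024 / 75.042931 = 4.727707

Answer: Macaulay duration = 4.7277 years


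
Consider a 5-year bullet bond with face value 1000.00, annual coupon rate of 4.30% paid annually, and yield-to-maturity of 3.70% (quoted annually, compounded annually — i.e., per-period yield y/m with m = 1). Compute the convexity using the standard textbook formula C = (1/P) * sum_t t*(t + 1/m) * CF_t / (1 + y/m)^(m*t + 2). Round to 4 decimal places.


Answer: Convexity = 25.0118

Derivation:
Coupon per period c = face * coupon_rate / m = 43.000000
Periods per year m = 1; per-period yield y/m = 0.037000
Number of cashflows N = 5
Cashflows (t years, CF_t, discount factor 1/(1+y/m)^(m*t), PV):
  t = 1.0000: CF_t = 43.000000, DF = 0.964320, PV = 41.465767
  t = 2.0000: CF_t = 43.000000, DF = 0.929913, PV = 39.986274
  t = 3.0000: CF_t = 43.000000, DF = 0.896734, PV = 38.559570
  t = 4.0000: CF_t = 43.000000, DF = 0.864739, PV = 37.183771
  t = 5.0000: CF_t = 1043.000000, DF = 0.833885, PV = 869.742168
Price P = sum_t PV_t = 1026.937550
Convexity numerator sum_t t*(t + 1/m) * CF_t / (1+y/m)^(m*t + 2):
  t = 1.0000: term = 77.119141
  t = 2.0000: term = 223.102625
  t = 3.0000: term = 430.284716
  t = 4.0000: term = 691.553706
  t = 5.0000: term = 24263.545844
Convexity = (1/P) * sum = 25685.606032 / 1026.937550 = 25.011848


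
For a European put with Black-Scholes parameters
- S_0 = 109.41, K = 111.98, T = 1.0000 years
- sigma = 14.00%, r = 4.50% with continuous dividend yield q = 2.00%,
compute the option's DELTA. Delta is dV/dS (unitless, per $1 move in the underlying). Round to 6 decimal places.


Answer: Delta = -0.457786

Derivation:
d1 = 0.0827286398; d2 = -0.0572713602
phi(d1) = 0.3975794275; exp(-qT) = 0.9801986733; exp(-rT) = 0.9559974818
N(-d1) = 0.4670336558
Delta = -exp(-qT) * N(-d1) = -0.9801986733 * 0.4670336558 = -0.457786


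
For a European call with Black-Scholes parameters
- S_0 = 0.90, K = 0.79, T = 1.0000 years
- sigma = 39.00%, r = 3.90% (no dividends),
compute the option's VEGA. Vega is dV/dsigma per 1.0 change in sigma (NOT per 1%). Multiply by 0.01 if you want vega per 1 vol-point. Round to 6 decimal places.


Answer: Vega = 0.294557

Derivation:
d1 = 0.6292610714; d2 = 0.2392610714
phi(d1) = 0.3272852117; exp(-qT) = 1.0000000000; exp(-rT) = 0.9617507091
Vega = S * exp(-qT) * phi(d1) * sqrt(T) = 0.9000 * 1.0000000000 * 0.3272852117 * 1.0000000000 = 0.294557


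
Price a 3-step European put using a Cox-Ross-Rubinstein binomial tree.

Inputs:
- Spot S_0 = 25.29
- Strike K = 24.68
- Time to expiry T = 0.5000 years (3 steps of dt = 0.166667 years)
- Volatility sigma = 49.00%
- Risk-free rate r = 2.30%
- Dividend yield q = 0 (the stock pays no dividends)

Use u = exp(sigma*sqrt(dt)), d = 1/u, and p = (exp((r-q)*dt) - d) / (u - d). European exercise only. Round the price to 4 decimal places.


dt = T/N = 0.166667
u = exp(sigma*sqrt(dt)) = 1.221454; d = 1/u = 0.818697
p = (exp((r-q)*dt) - d) / (u - d) = 0.459692
Discount per step: exp(-r*dt) = 0.996174
Stock lattice S(k, i) with i counting down-moves:
  k=0: S(0,0) = 25.2900
  k=1: S(1,0) = 30.8906; S(1,1) = 20.7048
  k=2: S(2,0) = 37.7314; S(2,1) = 25.2900; S(2,2) = 16.9510
  k=3: S(3,0) = 46.0871; S(3,1) = 30.8906; S(3,2) = 20.7048; S(3,3) = 13.8777
Terminal payoffs V(N, i) = max(K - S_T, 0):
  V(3,0) = 0.000000; V(3,1) = 0.000000; V(3,2) = 3.975162; V(3,3) = 10.802288
Backward induction: V(k, i) = exp(-r*dt) * [p * V(k+1, i) + (1-p) * V(k+1, i+1)].
  V(2,0) = exp(-r*dt) * [p*0.000000 + (1-p)*0.000000] = 0.000000
  V(2,1) = exp(-r*dt) * [p*0.000000 + (1-p)*3.975162] = 2.139595
  V(2,2) = exp(-r*dt) * [p*3.975162 + (1-p)*10.802288] = 7.634593
  V(1,0) = exp(-r*dt) * [p*0.000000 + (1-p)*2.139595] = 1.151618
  V(1,1) = exp(-r*dt) * [p*2.139595 + (1-p)*7.634593] = 5.089043
  V(0,0) = exp(-r*dt) * [p*1.151618 + (1-p)*5.089043] = 3.266496

Answer: Price = V(0,0) = 3.2665


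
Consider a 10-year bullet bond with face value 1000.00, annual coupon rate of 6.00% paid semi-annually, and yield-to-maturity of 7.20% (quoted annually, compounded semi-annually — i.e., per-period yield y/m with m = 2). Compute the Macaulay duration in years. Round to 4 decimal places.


Coupon per period c = face * coupon_rate / m = 30.000000
Periods per year m = 2; per-period yield y/m = 0.036000
Number of cashflows N = 20
Cashflows (t years, CF_t, discount factor 1/(1+y/m)^(m*t), PV):
  t = 0.5000: CF_t = 30.000000, DF = 0.965251, PV = 28.957529
  t = 1.0000: CF_t = 30.000000, DF = 0.931709, PV = 27.951283
  t = 1.5000: CF_t = 30.000000, DF = 0.899333, PV = 26.980003
  t = 2.0000: CF_t = 30.000000, DF = 0.868082, PV = 26.042474
  t = 2.5000: CF_t = 30.000000, DF = 0.837917, PV = 25.137523
  t = 3.0000: CF_t = 30.000000, DF = 0.808801, PV = 24.264018
  t = 3.5000: CF_t = 30.000000, DF = 0.780696, PV = 23.420867
  t = 4.0000: CF_t = 30.000000, DF = 0.753567, PV = 22.607014
  t = 4.5000: CF_t = 30.000000, DF = 0.727381, PV = 21.821442
  t = 5.0000: CF_t = 30.000000, DF = 0.702106, PV = 21.063168
  t = 5.5000: CF_t = 30.000000, DF = 0.677708, PV = 20.331244
  t = 6.0000: CF_t = 30.000000, DF = 0.654158, PV = 19.624753
  t = 6.5000: CF_t = 30.000000, DF = 0.631427, PV = 18.942811
  t = 7.0000: CF_t = 30.000000, DF = 0.609486, PV = 18.284567
  t = 7.5000: CF_t = 30.000000, DF = 0.588307, PV = 17.649196
  t = 8.0000: CF_t = 30.000000, DF = 0.567863, PV = 17.035903
  t = 8.5000: CF_t = 30.000000, DF = 0.548131, PV = 16.443922
  t = 9.0000: CF_t = 30.000000, DF = 0.529084, PV = 15.872512
  t = 9.5000: CF_t = 30.000000, DF = 0.510699, PV = 15.320957
  t = 10.0000: CF_t = 1030.000000, DF = 0.492952, PV = 507.740863
Price P = sum_t PV_t = 915.492049
Macaulay numerator sum_t t * PV_t:
  t * PV_t at t = 0.5000: 14.478764
  t * PV_t at t = 1.0000: 27.951283
  t * PV_t at t = 1.5000: 40.470004
  t * PV_t at t = 2.0000: 52.084947
  t * PV_t at t = 2.5000: 62.843807
  t * PV_t at t = 3.0000: 72.792054
  t * PV_t at t = 3.5000: 81.973034
  t * PV_t at t = 4.0000: 90.428058
  t * PV_t at t = 4.5000: 98.196491
  t * PV_t at t = 5.0000: 105.315842
  t * PV_t at t = 5.5000: 111.821840
  t * PV_t at t = 6.0000: 117.748515
  t * PV_t at t = 6.5000: 123.128274
  t * PV_t at t = 7.0000: 127.991969
  t * PV_t at t = 7.5000: 132.368969
  t * PV_t at t = 8.0000: 136.287227
  t * PV_t at t = 8.5000: 139.773339
  t * PV_t at t = 9.0000: 142.852606
  t * PV_t at t = 9.5000: 145.549094
  t * PV_t at t = 10.0000: 5077.408626
Macaulay duration D = (sum_t t * PV_t) / P = 6901.464744 / 915.492049 = 7.538531

Answer: Macaulay duration = 7.5385 years
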